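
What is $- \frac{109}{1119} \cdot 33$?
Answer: $- \frac{1199}{373} \approx -3.2145$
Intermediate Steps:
$- \frac{109}{1119} \cdot 33 = \left(-109\right) \frac{1}{1119} \cdot 33 = \left(- \frac{109}{1119}\right) 33 = - \frac{1199}{373}$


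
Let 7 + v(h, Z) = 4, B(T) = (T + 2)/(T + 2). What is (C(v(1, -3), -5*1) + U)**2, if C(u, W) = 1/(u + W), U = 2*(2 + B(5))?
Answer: 2209/64 ≈ 34.516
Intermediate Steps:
B(T) = 1 (B(T) = (2 + T)/(2 + T) = 1)
v(h, Z) = -3 (v(h, Z) = -7 + 4 = -3)
U = 6 (U = 2*(2 + 1) = 2*3 = 6)
C(u, W) = 1/(W + u)
(C(v(1, -3), -5*1) + U)**2 = (1/(-5*1 - 3) + 6)**2 = (1/(-5 - 3) + 6)**2 = (1/(-8) + 6)**2 = (-1/8 + 6)**2 = (47/8)**2 = 2209/64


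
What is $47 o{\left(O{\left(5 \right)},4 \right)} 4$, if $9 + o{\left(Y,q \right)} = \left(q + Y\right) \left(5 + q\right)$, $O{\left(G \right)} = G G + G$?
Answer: $55836$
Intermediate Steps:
$O{\left(G \right)} = G + G^{2}$ ($O{\left(G \right)} = G^{2} + G = G + G^{2}$)
$o{\left(Y,q \right)} = -9 + \left(5 + q\right) \left(Y + q\right)$ ($o{\left(Y,q \right)} = -9 + \left(q + Y\right) \left(5 + q\right) = -9 + \left(Y + q\right) \left(5 + q\right) = -9 + \left(5 + q\right) \left(Y + q\right)$)
$47 o{\left(O{\left(5 \right)},4 \right)} 4 = 47 \left(-9 + 4^{2} + 5 \cdot 5 \left(1 + 5\right) + 5 \cdot 4 + 5 \left(1 + 5\right) 4\right) 4 = 47 \left(-9 + 16 + 5 \cdot 5 \cdot 6 + 20 + 5 \cdot 6 \cdot 4\right) 4 = 47 \left(-9 + 16 + 5 \cdot 30 + 20 + 30 \cdot 4\right) 4 = 47 \left(-9 + 16 + 150 + 20 + 120\right) 4 = 47 \cdot 297 \cdot 4 = 13959 \cdot 4 = 55836$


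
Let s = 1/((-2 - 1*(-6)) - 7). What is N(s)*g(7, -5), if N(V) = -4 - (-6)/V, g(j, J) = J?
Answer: 110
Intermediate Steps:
s = -1/3 (s = 1/((-2 + 6) - 7) = 1/(4 - 7) = 1/(-3) = -1/3 ≈ -0.33333)
N(V) = -4 + 6/V
N(s)*g(7, -5) = (-4 + 6/(-1/3))*(-5) = (-4 + 6*(-3))*(-5) = (-4 - 18)*(-5) = -22*(-5) = 110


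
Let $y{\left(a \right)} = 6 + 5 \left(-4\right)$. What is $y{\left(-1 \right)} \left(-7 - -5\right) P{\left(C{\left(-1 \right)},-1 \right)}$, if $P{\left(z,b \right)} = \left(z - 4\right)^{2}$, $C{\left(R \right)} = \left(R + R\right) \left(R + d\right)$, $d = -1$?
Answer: $0$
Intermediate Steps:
$C{\left(R \right)} = 2 R \left(-1 + R\right)$ ($C{\left(R \right)} = \left(R + R\right) \left(R - 1\right) = 2 R \left(-1 + R\right)$)
$y{\left(a \right)} = -14$ ($y{\left(a \right)} = 6 - 20 = -14$)
$P{\left(z,b \right)} = \left(-4 + z\right)^{2}$
$y{\left(-1 \right)} \left(-7 - -5\right) P{\left(C{\left(-1 \right)},-1 \right)} = - 14 \left(-7 - -5\right) \left(-4 + 2 \left(-1\right) \left(-1 - 1\right)\right)^{2} = - 14 \left(-7 + 5\right) \left(-4 + 2 \left(-1\right) \left(-2\right)\right)^{2} = \left(-14\right) \left(-2\right) \left(-4 + 4\right)^{2} = 28 \cdot 0^{2} = 28 \cdot 0 = 0$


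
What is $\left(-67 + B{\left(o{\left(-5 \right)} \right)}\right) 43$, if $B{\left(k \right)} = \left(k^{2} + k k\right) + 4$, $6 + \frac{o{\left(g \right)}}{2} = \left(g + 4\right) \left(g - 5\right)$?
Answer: $2795$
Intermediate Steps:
$o{\left(g \right)} = -12 + 2 \left(-5 + g\right) \left(4 + g\right)$ ($o{\left(g \right)} = -12 + 2 \left(g + 4\right) \left(g - 5\right) = -12 + 2 \left(4 + g\right) \left(-5 + g\right) = -12 + 2 \left(-5 + g\right) \left(4 + g\right)$)
$B{\left(k \right)} = 4 + 2 k^{2}$ ($B{\left(k \right)} = \left(k^{2} + k^{2}\right) + 4 = 2 k^{2} + 4 = 4 + 2 k^{2}$)
$\left(-67 + B{\left(o{\left(-5 \right)} \right)}\right) 43 = \left(-67 + \left(4 + 2 \left(-52 - -10 + 2 \left(-5\right)^{2}\right)^{2}\right)\right) 43 = \left(-67 + \left(4 + 2 \left(-52 + 10 + 2 \cdot 25\right)^{2}\right)\right) 43 = \left(-67 + \left(4 + 2 \left(-52 + 10 + 50\right)^{2}\right)\right) 43 = \left(-67 + \left(4 + 2 \cdot 8^{2}\right)\right) 43 = \left(-67 + \left(4 + 2 \cdot 64\right)\right) 43 = \left(-67 + \left(4 + 128\right)\right) 43 = \left(-67 + 132\right) 43 = 65 \cdot 43 = 2795$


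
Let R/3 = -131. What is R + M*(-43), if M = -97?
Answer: 3778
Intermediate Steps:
R = -393 (R = 3*(-131) = -393)
R + M*(-43) = -393 - 97*(-43) = -393 + 4171 = 3778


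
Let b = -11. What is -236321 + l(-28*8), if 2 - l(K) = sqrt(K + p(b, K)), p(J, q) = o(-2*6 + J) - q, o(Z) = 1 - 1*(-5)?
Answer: -236319 - sqrt(6) ≈ -2.3632e+5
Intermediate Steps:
o(Z) = 6 (o(Z) = 1 + 5 = 6)
p(J, q) = 6 - q
l(K) = 2 - sqrt(6) (l(K) = 2 - sqrt(K + (6 - K)) = 2 - sqrt(6))
-236321 + l(-28*8) = -236321 + (2 - sqrt(6)) = -236319 - sqrt(6)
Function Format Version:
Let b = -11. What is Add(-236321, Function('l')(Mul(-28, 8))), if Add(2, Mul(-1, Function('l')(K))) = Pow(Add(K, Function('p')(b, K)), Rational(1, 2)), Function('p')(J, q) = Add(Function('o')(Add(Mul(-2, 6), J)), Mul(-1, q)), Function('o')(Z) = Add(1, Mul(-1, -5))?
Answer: Add(-236319, Mul(-1, Pow(6, Rational(1, 2)))) ≈ -2.3632e+5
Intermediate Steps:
Function('o')(Z) = 6 (Function('o')(Z) = Add(1, 5) = 6)
Function('p')(J, q) = Add(6, Mul(-1, q))
Function('l')(K) = Add(2, Mul(-1, Pow(6, Rational(1, 2)))) (Function('l')(K) = Add(2, Mul(-1, Pow(Add(K, Add(6, Mul(-1, K))), Rational(1, 2)))) = Add(2, Mul(-1, Pow(6, Rational(1, 2)))))
Add(-236321, Function('l')(Mul(-28, 8))) = Add(-236321, Add(2, Mul(-1, Pow(6, Rational(1, 2))))) = Add(-236319, Mul(-1, Pow(6, Rational(1, 2))))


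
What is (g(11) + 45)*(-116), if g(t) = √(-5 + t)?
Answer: -5220 - 116*√6 ≈ -5504.1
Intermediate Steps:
(g(11) + 45)*(-116) = (√(-5 + 11) + 45)*(-116) = (√6 + 45)*(-116) = (45 + √6)*(-116) = -5220 - 116*√6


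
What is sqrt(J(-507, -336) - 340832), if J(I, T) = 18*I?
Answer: 7*I*sqrt(7142) ≈ 591.57*I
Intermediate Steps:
sqrt(J(-507, -336) - 340832) = sqrt(18*(-507) - 340832) = sqrt(-9126 - 340832) = sqrt(-349958) = 7*I*sqrt(7142)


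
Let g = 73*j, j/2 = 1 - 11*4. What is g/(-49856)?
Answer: 3139/24928 ≈ 0.12592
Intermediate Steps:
j = -86 (j = 2*(1 - 11*4) = 2*(1 - 44) = 2*(-43) = -86)
g = -6278 (g = 73*(-86) = -6278)
g/(-49856) = -6278/(-49856) = -6278*(-1/49856) = 3139/24928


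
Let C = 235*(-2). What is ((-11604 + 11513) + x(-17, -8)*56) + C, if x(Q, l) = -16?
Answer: -1457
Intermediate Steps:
C = -470
((-11604 + 11513) + x(-17, -8)*56) + C = ((-11604 + 11513) - 16*56) - 470 = (-91 - 896) - 470 = -987 - 470 = -1457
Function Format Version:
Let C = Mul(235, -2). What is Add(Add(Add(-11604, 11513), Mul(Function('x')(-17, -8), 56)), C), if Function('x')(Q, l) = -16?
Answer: -1457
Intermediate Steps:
C = -470
Add(Add(Add(-11604, 11513), Mul(Function('x')(-17, -8), 56)), C) = Add(Add(Add(-11604, 11513), Mul(-16, 56)), -470) = Add(Add(-91, -896), -470) = Add(-987, -470) = -1457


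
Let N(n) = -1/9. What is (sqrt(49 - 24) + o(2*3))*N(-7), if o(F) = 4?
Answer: -1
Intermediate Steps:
N(n) = -1/9 (N(n) = -1*1/9 = -1/9)
(sqrt(49 - 24) + o(2*3))*N(-7) = (sqrt(49 - 24) + 4)*(-1/9) = (sqrt(25) + 4)*(-1/9) = (5 + 4)*(-1/9) = 9*(-1/9) = -1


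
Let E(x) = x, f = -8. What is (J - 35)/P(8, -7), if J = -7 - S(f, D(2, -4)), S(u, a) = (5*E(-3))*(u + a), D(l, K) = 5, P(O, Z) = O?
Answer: -87/8 ≈ -10.875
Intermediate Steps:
S(u, a) = -15*a - 15*u (S(u, a) = (5*(-3))*(u + a) = -15*(a + u) = -15*a - 15*u)
J = -52 (J = -7 - (-15*5 - 15*(-8)) = -7 - (-75 + 120) = -7 - 1*45 = -7 - 45 = -52)
(J - 35)/P(8, -7) = (-52 - 35)/8 = (⅛)*(-87) = -87/8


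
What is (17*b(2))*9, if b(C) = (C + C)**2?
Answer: 2448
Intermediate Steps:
b(C) = 4*C**2 (b(C) = (2*C)**2 = 4*C**2)
(17*b(2))*9 = (17*(4*2**2))*9 = (17*(4*4))*9 = (17*16)*9 = 272*9 = 2448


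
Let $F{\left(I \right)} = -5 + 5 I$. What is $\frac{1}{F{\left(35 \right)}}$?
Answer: $\frac{1}{170} \approx 0.0058824$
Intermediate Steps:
$\frac{1}{F{\left(35 \right)}} = \frac{1}{-5 + 5 \cdot 35} = \frac{1}{-5 + 175} = \frac{1}{170}$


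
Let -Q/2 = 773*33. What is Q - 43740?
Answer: -94758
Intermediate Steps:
Q = -51018 (Q = -1546*33 = -2*25509 = -51018)
Q - 43740 = -51018 - 43740 = -94758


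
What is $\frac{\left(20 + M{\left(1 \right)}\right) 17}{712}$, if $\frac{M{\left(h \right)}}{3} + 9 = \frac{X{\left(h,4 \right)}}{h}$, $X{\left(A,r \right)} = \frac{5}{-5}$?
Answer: $- \frac{85}{356} \approx -0.23876$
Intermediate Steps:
$X{\left(A,r \right)} = -1$ ($X{\left(A,r \right)} = 5 \left(- \frac{1}{5}\right) = -1$)
$M{\left(h \right)} = -27 - \frac{3}{h}$ ($M{\left(h \right)} = -27 + 3 \left(- \frac{1}{h}\right) = -27 - \frac{3}{h}$)
$\frac{\left(20 + M{\left(1 \right)}\right) 17}{712} = \frac{\left(20 - \left(27 + \frac{3}{1}\right)\right) 17}{712} = \left(20 - 30\right) 17 \cdot \frac{1}{712} = \left(-10\right) 17 \cdot \frac{1}{712} = \left(-170\right) \frac{1}{712} = - \frac{85}{356}$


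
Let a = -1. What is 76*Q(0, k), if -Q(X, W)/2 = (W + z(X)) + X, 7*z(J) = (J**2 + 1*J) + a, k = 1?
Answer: -912/7 ≈ -130.29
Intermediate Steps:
z(J) = -1/7 + J/7 + J**2/7 (z(J) = ((J**2 + 1*J) - 1)/7 = ((J**2 + J) - 1)/7 = ((J + J**2) - 1)/7 = (-1 + J + J**2)/7 = -1/7 + J/7 + J**2/7)
Q(X, W) = 2/7 - 2*W - 16*X/7 - 2*X**2/7 (Q(X, W) = -2*((W + (-1/7 + X/7 + X**2/7)) + X) = -2*((-1/7 + W + X/7 + X**2/7) + X) = -2*(-1/7 + W + X**2/7 + 8*X/7) = 2/7 - 2*W - 16*X/7 - 2*X**2/7)
76*Q(0, k) = 76*(2/7 - 2*1 - 16/7*0 - 2/7*0**2) = 76*(2/7 - 2 + 0 - 2/7*0) = 76*(2/7 - 2 + 0 + 0) = 76*(-12/7) = -912/7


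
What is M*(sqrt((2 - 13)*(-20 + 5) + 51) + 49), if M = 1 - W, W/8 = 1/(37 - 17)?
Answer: 147/5 + 18*sqrt(6)/5 ≈ 38.218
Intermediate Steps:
W = 2/5 (W = 8/(37 - 17) = 8/20 = 8*(1/20) = 2/5 ≈ 0.40000)
M = 3/5 (M = 1 - 1*2/5 = 1 - 2/5 = 3/5 ≈ 0.60000)
M*(sqrt((2 - 13)*(-20 + 5) + 51) + 49) = 3*(sqrt((2 - 13)*(-20 + 5) + 51) + 49)/5 = 3*(sqrt(-11*(-15) + 51) + 49)/5 = 3*(sqrt(165 + 51) + 49)/5 = 3*(sqrt(216) + 49)/5 = 3*(6*sqrt(6) + 49)/5 = 3*(49 + 6*sqrt(6))/5 = 147/5 + 18*sqrt(6)/5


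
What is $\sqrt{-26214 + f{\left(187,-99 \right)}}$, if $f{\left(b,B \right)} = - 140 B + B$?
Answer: $i \sqrt{12453} \approx 111.59 i$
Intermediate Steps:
$f{\left(b,B \right)} = - 139 B$
$\sqrt{-26214 + f{\left(187,-99 \right)}} = \sqrt{-26214 - -13761} = \sqrt{-26214 + 13761} = \sqrt{-12453} = i \sqrt{12453}$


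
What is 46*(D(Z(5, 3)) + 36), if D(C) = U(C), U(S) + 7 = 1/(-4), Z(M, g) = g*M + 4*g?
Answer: 2645/2 ≈ 1322.5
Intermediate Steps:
Z(M, g) = 4*g + M*g (Z(M, g) = M*g + 4*g = 4*g + M*g)
U(S) = -29/4 (U(S) = -7 + 1/(-4) = -7 - 1/4 = -29/4)
D(C) = -29/4
46*(D(Z(5, 3)) + 36) = 46*(-29/4 + 36) = 46*(115/4) = 2645/2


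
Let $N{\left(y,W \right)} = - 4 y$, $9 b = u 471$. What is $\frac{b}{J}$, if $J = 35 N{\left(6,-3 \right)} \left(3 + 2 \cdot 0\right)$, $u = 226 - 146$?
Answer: $- \frac{314}{189} \approx -1.6614$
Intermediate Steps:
$u = 80$ ($u = 226 - 146 = 80$)
$b = \frac{12560}{3}$ ($b = \frac{80 \cdot 471}{9} = \frac{1}{9} \cdot 37680 = \frac{12560}{3} \approx 4186.7$)
$J = -2520$ ($J = 35 \left(\left(-4\right) 6\right) \left(3 + 2 \cdot 0\right) = 35 \left(-24\right) \left(3 + 0\right) = \left(-840\right) 3 = -2520$)
$\frac{b}{J} = \frac{12560}{3 \left(-2520\right)} = \frac{12560}{3} \left(- \frac{1}{2520}\right) = - \frac{314}{189}$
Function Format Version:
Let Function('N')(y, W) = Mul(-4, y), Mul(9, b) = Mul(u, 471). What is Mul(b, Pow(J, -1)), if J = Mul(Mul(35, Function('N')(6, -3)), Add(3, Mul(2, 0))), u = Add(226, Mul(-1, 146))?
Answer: Rational(-314, 189) ≈ -1.6614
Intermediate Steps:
u = 80 (u = Add(226, -146) = 80)
b = Rational(12560, 3) (b = Mul(Rational(1, 9), Mul(80, 471)) = Mul(Rational(1, 9), 37680) = Rational(12560, 3) ≈ 4186.7)
J = -2520 (J = Mul(Mul(35, Mul(-4, 6)), Add(3, Mul(2, 0))) = Mul(Mul(35, -24), Add(3, 0)) = Mul(-840, 3) = -2520)
Mul(b, Pow(J, -1)) = Mul(Rational(12560, 3), Pow(-2520, -1)) = Mul(Rational(12560, 3), Rational(-1, 2520)) = Rational(-314, 189)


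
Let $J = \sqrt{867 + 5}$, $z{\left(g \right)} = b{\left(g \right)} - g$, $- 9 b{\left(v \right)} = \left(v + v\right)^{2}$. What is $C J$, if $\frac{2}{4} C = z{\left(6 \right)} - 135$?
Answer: $- 628 \sqrt{218} \approx -9272.3$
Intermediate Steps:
$b{\left(v \right)} = - \frac{4 v^{2}}{9}$ ($b{\left(v \right)} = - \frac{\left(v + v\right)^{2}}{9} = - \frac{\left(2 v\right)^{2}}{9} = - \frac{4 v^{2}}{9}$)
$z{\left(g \right)} = - g - \frac{4 g^{2}}{9}$ ($z{\left(g \right)} = - \frac{4 g^{2}}{9} - g = - g - \frac{4 g^{2}}{9}$)
$J = 2 \sqrt{218}$ ($J = \sqrt{872} = 2 \sqrt{218} \approx 29.53$)
$C = -314$ ($C = 2 \left(\frac{1}{9} \cdot 6 \left(-9 - 24\right) - 135\right) = 2 \left(\frac{1}{9} \cdot 6 \left(-33\right) - 135\right) = 2 \left(-22 - 135\right) = 2 \left(-157\right) = -314$)
$C J = - 314 \cdot 2 \sqrt{218} = - 628 \sqrt{218}$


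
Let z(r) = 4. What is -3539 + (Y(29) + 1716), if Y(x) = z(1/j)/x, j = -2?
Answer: -52863/29 ≈ -1822.9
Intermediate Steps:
Y(x) = 4/x
-3539 + (Y(29) + 1716) = -3539 + (4/29 + 1716) = -3539 + 49768/29 = -52863/29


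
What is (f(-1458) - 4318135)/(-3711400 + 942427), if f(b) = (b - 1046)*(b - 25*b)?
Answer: 91938103/2768973 ≈ 33.203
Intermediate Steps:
f(b) = -24*b*(-1046 + b) (f(b) = (-1046 + b)*(-24*b) = -24*b*(-1046 + b))
(f(-1458) - 4318135)/(-3711400 + 942427) = (24*(-1458)*(1046 - 1*(-1458)) - 4318135)/(-3711400 + 942427) = (24*(-1458)*(1046 + 1458) - 4318135)/(-2768973) = (24*(-1458)*2504 - 4318135)*(-1/2768973) = (-87619968 - 4318135)*(-1/2768973) = -91938103*(-1/2768973) = 91938103/2768973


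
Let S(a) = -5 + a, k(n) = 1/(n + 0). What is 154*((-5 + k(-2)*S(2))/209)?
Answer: -49/19 ≈ -2.5789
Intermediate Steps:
k(n) = 1/n
154*((-5 + k(-2)*S(2))/209) = 154*((-5 + (-5 + 2)/(-2))/209) = 154*((-5 - ½*(-3))*(1/209)) = 154*((-5 + 3/2)*(1/209)) = 154*(-7/2*1/209) = 154*(-7/418) = -49/19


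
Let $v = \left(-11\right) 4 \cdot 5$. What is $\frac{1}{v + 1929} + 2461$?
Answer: $\frac{4205850}{1709} \approx 2461.0$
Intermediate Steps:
$v = -220$ ($v = \left(-44\right) 5 = -220$)
$\frac{1}{v + 1929} + 2461 = \frac{1}{-220 + 1929} + 2461 = \frac{1}{1709} + 2461 = \frac{4205850}{1709}$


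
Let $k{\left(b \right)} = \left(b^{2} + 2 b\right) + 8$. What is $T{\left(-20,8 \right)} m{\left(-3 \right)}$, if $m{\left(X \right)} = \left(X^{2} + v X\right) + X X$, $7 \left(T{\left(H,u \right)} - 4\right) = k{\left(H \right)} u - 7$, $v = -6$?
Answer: $\frac{106740}{7} \approx 15249.0$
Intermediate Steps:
$k{\left(b \right)} = 8 + b^{2} + 2 b$
$T{\left(H,u \right)} = 3 + \frac{u \left(8 + H^{2} + 2 H\right)}{7}$ ($T{\left(H,u \right)} = 4 + \frac{\left(8 + H^{2} + 2 H\right) u - 7}{7} = 4 + \frac{u \left(8 + H^{2} + 2 H\right) - 7}{7} = 4 + \frac{-7 + u \left(8 + H^{2} + 2 H\right)}{7} = 4 + \left(-1 + \frac{u \left(8 + H^{2} + 2 H\right)}{7}\right) = 3 + \frac{u \left(8 + H^{2} + 2 H\right)}{7}$)
$m{\left(X \right)} = - 6 X + 2 X^{2}$ ($m{\left(X \right)} = \left(X^{2} - 6 X\right) + X X = \left(X^{2} - 6 X\right) + X^{2} = - 6 X + 2 X^{2}$)
$T{\left(-20,8 \right)} m{\left(-3 \right)} = \left(3 + \frac{1}{7} \cdot 8 \left(8 + \left(-20\right)^{2} + 2 \left(-20\right)\right)\right) 2 \left(-3\right) \left(-3 - 3\right) = \left(3 + \frac{1}{7} \cdot 8 \left(8 + 400 - 40\right)\right) 2 \left(-3\right) \left(-6\right) = \left(3 + \frac{1}{7} \cdot 8 \cdot 368\right) 36 = \left(3 + \frac{2944}{7}\right) 36 = \frac{2965}{7} \cdot 36 = \frac{106740}{7}$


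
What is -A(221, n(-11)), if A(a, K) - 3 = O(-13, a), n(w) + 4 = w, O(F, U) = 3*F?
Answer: 36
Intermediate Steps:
n(w) = -4 + w
A(a, K) = -36 (A(a, K) = 3 + 3*(-13) = 3 - 39 = -36)
-A(221, n(-11)) = -1*(-36) = 36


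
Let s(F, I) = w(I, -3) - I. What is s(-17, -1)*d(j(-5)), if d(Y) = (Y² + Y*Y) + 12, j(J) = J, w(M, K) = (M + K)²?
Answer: 1054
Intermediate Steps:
w(M, K) = (K + M)²
d(Y) = 12 + 2*Y² (d(Y) = (Y² + Y²) + 12 = 2*Y² + 12 = 12 + 2*Y²)
s(F, I) = (-3 + I)² - I
s(-17, -1)*d(j(-5)) = ((-3 - 1)² - 1*(-1))*(12 + 2*(-5)²) = ((-4)² + 1)*(12 + 2*25) = (16 + 1)*(12 + 50) = 17*62 = 1054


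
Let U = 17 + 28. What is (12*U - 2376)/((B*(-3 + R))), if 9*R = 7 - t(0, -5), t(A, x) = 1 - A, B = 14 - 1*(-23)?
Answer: 5508/259 ≈ 21.266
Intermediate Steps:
B = 37 (B = 14 + 23 = 37)
U = 45
R = ⅔ (R = (7 - (1 - 1*0))/9 = (7 - (1 + 0))/9 = (7 - 1*1)/9 = (7 - 1)/9 = (⅑)*6 = ⅔ ≈ 0.66667)
(12*U - 2376)/((B*(-3 + R))) = (12*45 - 2376)/((37*(-3 + ⅔))) = (540 - 2376)/((37*(-7/3))) = -1836/(-259/3) = -1836*(-3/259) = 5508/259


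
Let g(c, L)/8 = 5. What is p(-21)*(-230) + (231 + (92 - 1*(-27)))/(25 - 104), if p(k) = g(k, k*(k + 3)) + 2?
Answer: -763490/79 ≈ -9664.4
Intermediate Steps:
g(c, L) = 40 (g(c, L) = 8*5 = 40)
p(k) = 42 (p(k) = 40 + 2 = 42)
p(-21)*(-230) + (231 + (92 - 1*(-27)))/(25 - 104) = 42*(-230) + (231 + (92 - 1*(-27)))/(25 - 104) = -9660 + (231 + (92 + 27))/(-79) = -9660 + (231 + 119)*(-1/79) = -9660 + 350*(-1/79) = -9660 - 350/79 = -763490/79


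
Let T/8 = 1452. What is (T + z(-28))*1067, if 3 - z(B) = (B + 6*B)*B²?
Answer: 176356961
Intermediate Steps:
T = 11616 (T = 8*1452 = 11616)
z(B) = 3 - 7*B³ (z(B) = 3 - (B + 6*B)*B² = 3 - 7*B*B² = 3 - 7*B³)
(T + z(-28))*1067 = (11616 + (3 - 7*(-28)³))*1067 = (11616 + (3 - 7*(-21952)))*1067 = (11616 + (3 + 153664))*1067 = (11616 + 153667)*1067 = 165283*1067 = 176356961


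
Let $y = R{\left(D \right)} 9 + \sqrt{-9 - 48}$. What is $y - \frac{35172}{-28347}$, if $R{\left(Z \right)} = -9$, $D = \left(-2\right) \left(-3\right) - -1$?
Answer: $- \frac{753645}{9449} + i \sqrt{57} \approx -79.759 + 7.5498 i$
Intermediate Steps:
$D = 7$ ($D = 6 + 1 = 7$)
$y = -81 + i \sqrt{57}$ ($y = \left(-9\right) 9 + \sqrt{-9 - 48} = -81 + \sqrt{-57} = -81 + i \sqrt{57} \approx -81.0 + 7.5498 i$)
$y - \frac{35172}{-28347} = \left(-81 + i \sqrt{57}\right) - \frac{35172}{-28347} = \left(-81 + i \sqrt{57}\right) - 35172 \left(- \frac{1}{28347}\right) = \left(-81 + i \sqrt{57}\right) - - \frac{11724}{9449} = \left(-81 + i \sqrt{57}\right) + \frac{11724}{9449} = - \frac{753645}{9449} + i \sqrt{57}$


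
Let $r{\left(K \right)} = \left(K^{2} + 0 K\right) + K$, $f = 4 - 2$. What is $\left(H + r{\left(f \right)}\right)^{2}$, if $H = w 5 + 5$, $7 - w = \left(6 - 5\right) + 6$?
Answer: $121$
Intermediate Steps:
$w = 0$ ($w = 7 - \left(\left(6 - 5\right) + 6\right) = 7 - \left(1 + 6\right) = 7 - 7 = 0$)
$f = 2$
$r{\left(K \right)} = K + K^{2}$ ($r{\left(K \right)} = \left(K^{2} + 0\right) + K = K^{2} + K = K + K^{2}$)
$H = 5$ ($H = 0 \cdot 5 + 5 = 0 + 5 = 5$)
$\left(H + r{\left(f \right)}\right)^{2} = \left(5 + 2 \left(1 + 2\right)\right)^{2} = \left(5 + 2 \cdot 3\right)^{2} = \left(5 + 6\right)^{2} = 11^{2} = 121$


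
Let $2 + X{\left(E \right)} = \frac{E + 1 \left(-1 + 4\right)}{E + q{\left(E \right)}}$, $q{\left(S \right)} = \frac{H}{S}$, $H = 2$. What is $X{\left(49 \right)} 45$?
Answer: $- \frac{11290}{267} \approx -42.285$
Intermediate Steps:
$q{\left(S \right)} = \frac{2}{S}$
$X{\left(E \right)} = -2 + \frac{3 + E}{E + \frac{2}{E}}$ ($X{\left(E \right)} = -2 + \frac{E + 1 \left(-1 + 4\right)}{E + \frac{2}{E}} = -2 + \frac{E + 1 \cdot 3}{E + \frac{2}{E}} = -2 + \frac{E + 3}{E + \frac{2}{E}} = -2 + \frac{3 + E}{E + \frac{2}{E}}$)
$X{\left(49 \right)} 45 = \frac{-4 - 49 \left(-3 + 49\right)}{2 + 49^{2}} \cdot 45 = \frac{-4 - 49 \cdot 46}{2 + 2401} \cdot 45 = \frac{-4 - 2254}{2403} \cdot 45 = \frac{1}{2403} \left(-2258\right) 45 = \left(- \frac{2258}{2403}\right) 45 = - \frac{11290}{267}$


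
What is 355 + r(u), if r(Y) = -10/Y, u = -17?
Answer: 6045/17 ≈ 355.59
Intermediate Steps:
355 + r(u) = 355 - 10/(-17) = 355 - 10*(-1/17) = 355 + 10/17 = 6045/17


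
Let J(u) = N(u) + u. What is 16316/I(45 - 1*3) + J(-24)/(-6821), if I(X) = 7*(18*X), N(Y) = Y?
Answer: 27886363/9024183 ≈ 3.0902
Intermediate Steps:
J(u) = 2*u (J(u) = u + u = 2*u)
I(X) = 126*X
16316/I(45 - 1*3) + J(-24)/(-6821) = 16316/((126*(45 - 1*3))) + (2*(-24))/(-6821) = 16316/((126*(45 - 3))) - 48*(-1/6821) = 16316/((126*42)) + 48/6821 = 16316/5292 + 48/6821 = 16316*(1/5292) + 48/6821 = 4079/1323 + 48/6821 = 27886363/9024183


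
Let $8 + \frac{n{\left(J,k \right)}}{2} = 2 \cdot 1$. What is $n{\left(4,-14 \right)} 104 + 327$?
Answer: $-921$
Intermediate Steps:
$n{\left(J,k \right)} = -12$ ($n{\left(J,k \right)} = -16 + 2 \cdot 2 \cdot 1 = -16 + 2 \cdot 2 = -16 + 4 = -12$)
$n{\left(4,-14 \right)} 104 + 327 = \left(-12\right) 104 + 327 = -1248 + 327 = -921$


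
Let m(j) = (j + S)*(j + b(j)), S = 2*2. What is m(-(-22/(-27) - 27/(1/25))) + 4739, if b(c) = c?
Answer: 670084997/729 ≈ 9.1918e+5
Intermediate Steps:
S = 4
m(j) = 2*j*(4 + j) (m(j) = (j + 4)*(j + j) = (4 + j)*(2*j) = 2*j*(4 + j))
m(-(-22/(-27) - 27/(1/25))) + 4739 = 2*(-(-22/(-27) - 27/(1/25)))*(4 - (-22/(-27) - 27/(1/25))) + 4739 = 2*(-(-22*(-1/27) - 27/1/25))*(4 - (-22*(-1/27) - 27/1/25)) + 4739 = 2*(-(22/27 - 27*25))*(4 - (22/27 - 27*25)) + 4739 = 2*(-(22/27 - 675))*(4 - (22/27 - 675)) + 4739 = 2*(-1*(-18203/27))*(4 - 1*(-18203/27)) + 4739 = 2*(18203/27)*(4 + 18203/27) + 4739 = 2*(18203/27)*(18311/27) + 4739 = 666630266/729 + 4739 = 670084997/729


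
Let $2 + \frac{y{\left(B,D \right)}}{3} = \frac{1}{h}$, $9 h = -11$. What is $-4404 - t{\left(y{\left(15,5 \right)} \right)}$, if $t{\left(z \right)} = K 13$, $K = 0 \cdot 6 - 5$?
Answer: $-4339$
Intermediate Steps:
$h = - \frac{11}{9}$ ($h = \frac{1}{9} \left(-11\right) = - \frac{11}{9} \approx -1.2222$)
$K = -5$ ($K = 0 - 5 = -5$)
$y{\left(B,D \right)} = - \frac{93}{11}$ ($y{\left(B,D \right)} = -6 + \frac{3}{- \frac{11}{9}} = -6 + 3 \left(- \frac{9}{11}\right) = -6 - \frac{27}{11} = - \frac{93}{11}$)
$t{\left(z \right)} = -65$ ($t{\left(z \right)} = \left(-5\right) 13 = -65$)
$-4404 - t{\left(y{\left(15,5 \right)} \right)} = -4404 - -65 = -4404 + 65 = -4339$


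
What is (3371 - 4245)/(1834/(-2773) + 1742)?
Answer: -1211801/2414366 ≈ -0.50191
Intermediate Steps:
(3371 - 4245)/(1834/(-2773) + 1742) = -874/(1834*(-1/2773) + 1742) = -874/(-1834/2773 + 1742) = -874/4828732/2773 = -874*2773/4828732 = -1211801/2414366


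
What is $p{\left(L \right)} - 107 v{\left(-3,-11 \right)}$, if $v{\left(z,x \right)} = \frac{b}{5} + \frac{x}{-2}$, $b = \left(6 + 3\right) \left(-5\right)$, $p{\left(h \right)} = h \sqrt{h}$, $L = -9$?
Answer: $\frac{749}{2} - 27 i \approx 374.5 - 27.0 i$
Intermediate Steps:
$p{\left(h \right)} = h^{\frac{3}{2}}$
$b = -45$ ($b = 9 \left(-5\right) = -45$)
$v{\left(z,x \right)} = -9 - \frac{x}{2}$ ($v{\left(z,x \right)} = - \frac{45}{5} + \frac{x}{-2} = \left(-45\right) \frac{1}{5} + x \left(- \frac{1}{2}\right) = -9 - \frac{x}{2}$)
$p{\left(L \right)} - 107 v{\left(-3,-11 \right)} = \left(-9\right)^{\frac{3}{2}} - 107 \left(-9 - - \frac{11}{2}\right) = - 27 i - 107 \left(-9 + \frac{11}{2}\right) = - 27 i - - \frac{749}{2} = - 27 i + \frac{749}{2} = \frac{749}{2} - 27 i$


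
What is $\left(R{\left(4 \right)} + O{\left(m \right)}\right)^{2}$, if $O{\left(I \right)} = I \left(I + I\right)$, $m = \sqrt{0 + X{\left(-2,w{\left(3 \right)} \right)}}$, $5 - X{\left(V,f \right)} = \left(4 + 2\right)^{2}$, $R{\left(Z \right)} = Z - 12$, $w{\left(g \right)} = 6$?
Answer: $4900$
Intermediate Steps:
$R{\left(Z \right)} = -12 + Z$
$X{\left(V,f \right)} = -31$ ($X{\left(V,f \right)} = 5 - \left(4 + 2\right)^{2} = 5 - 6^{2} = 5 - 36 = -31$)
$m = i \sqrt{31}$ ($m = \sqrt{0 - 31} = \sqrt{-31} = i \sqrt{31} \approx 5.5678 i$)
$O{\left(I \right)} = 2 I^{2}$ ($O{\left(I \right)} = I 2 I = 2 I^{2}$)
$\left(R{\left(4 \right)} + O{\left(m \right)}\right)^{2} = \left(\left(-12 + 4\right) + 2 \left(i \sqrt{31}\right)^{2}\right)^{2} = \left(-8 + 2 \left(-31\right)\right)^{2} = \left(-8 - 62\right)^{2} = \left(-70\right)^{2} = 4900$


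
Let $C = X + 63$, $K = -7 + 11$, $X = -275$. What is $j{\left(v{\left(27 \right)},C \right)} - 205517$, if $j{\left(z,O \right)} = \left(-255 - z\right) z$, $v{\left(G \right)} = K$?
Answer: $-206553$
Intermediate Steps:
$K = 4$
$C = -212$ ($C = -275 + 63 = -212$)
$v{\left(G \right)} = 4$
$j{\left(z,O \right)} = z \left(-255 - z\right)$
$j{\left(v{\left(27 \right)},C \right)} - 205517 = \left(-1\right) 4 \left(255 + 4\right) - 205517 = \left(-1\right) 4 \cdot 259 - 205517 = -1036 - 205517 = -206553$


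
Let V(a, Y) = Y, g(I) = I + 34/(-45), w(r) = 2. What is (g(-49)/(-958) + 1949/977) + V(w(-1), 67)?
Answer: 2908146383/42118470 ≈ 69.047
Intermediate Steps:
g(I) = -34/45 + I (g(I) = I + 34*(-1/45) = I - 34/45 = -34/45 + I)
(g(-49)/(-958) + 1949/977) + V(w(-1), 67) = ((-34/45 - 49)/(-958) + 1949/977) + 67 = (-2239/45*(-1/958) + 1949*(1/977)) + 67 = (2239/43110 + 1949/977) + 67 = 86208893/42118470 + 67 = 2908146383/42118470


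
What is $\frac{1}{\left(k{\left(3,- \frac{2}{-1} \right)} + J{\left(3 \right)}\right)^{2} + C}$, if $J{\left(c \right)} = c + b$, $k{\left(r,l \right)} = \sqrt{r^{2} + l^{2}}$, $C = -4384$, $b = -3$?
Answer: $- \frac{1}{4371} \approx -0.00022878$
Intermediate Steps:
$k{\left(r,l \right)} = \sqrt{l^{2} + r^{2}}$
$J{\left(c \right)} = -3 + c$ ($J{\left(c \right)} = c - 3 = -3 + c$)
$\frac{1}{\left(k{\left(3,- \frac{2}{-1} \right)} + J{\left(3 \right)}\right)^{2} + C} = \frac{1}{\left(\sqrt{\left(- \frac{2}{-1}\right)^{2} + 3^{2}} + \left(-3 + 3\right)\right)^{2} - 4384} = \frac{1}{\left(\sqrt{\left(\left(-2\right) \left(-1\right)\right)^{2} + 9} + 0\right)^{2} - 4384} = \frac{1}{\left(\sqrt{2^{2} + 9} + 0\right)^{2} - 4384} = \frac{1}{\left(\sqrt{4 + 9} + 0\right)^{2} - 4384} = \frac{1}{\left(\sqrt{13} + 0\right)^{2} - 4384} = \frac{1}{\left(\sqrt{13}\right)^{2} - 4384} = \frac{1}{13 - 4384} = \frac{1}{-4371} = - \frac{1}{4371}$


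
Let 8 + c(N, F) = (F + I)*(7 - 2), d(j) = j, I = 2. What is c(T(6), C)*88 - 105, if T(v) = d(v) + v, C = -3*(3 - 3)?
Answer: 71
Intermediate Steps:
C = 0 (C = -3*0 = 0)
T(v) = 2*v (T(v) = v + v = 2*v)
c(N, F) = 2 + 5*F (c(N, F) = -8 + (F + 2)*(7 - 2) = -8 + (2 + F)*5 = -8 + (10 + 5*F) = 2 + 5*F)
c(T(6), C)*88 - 105 = (2 + 5*0)*88 - 105 = (2 + 0)*88 - 105 = 2*88 - 105 = 176 - 105 = 71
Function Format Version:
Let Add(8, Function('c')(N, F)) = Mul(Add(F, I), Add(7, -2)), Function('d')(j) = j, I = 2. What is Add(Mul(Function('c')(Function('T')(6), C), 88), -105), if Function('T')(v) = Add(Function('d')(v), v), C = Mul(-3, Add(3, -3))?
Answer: 71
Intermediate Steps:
C = 0 (C = Mul(-3, 0) = 0)
Function('T')(v) = Mul(2, v) (Function('T')(v) = Add(v, v) = Mul(2, v))
Function('c')(N, F) = Add(2, Mul(5, F)) (Function('c')(N, F) = Add(-8, Mul(Add(F, 2), Add(7, -2))) = Add(-8, Mul(Add(2, F), 5)) = Add(-8, Add(10, Mul(5, F))) = Add(2, Mul(5, F)))
Add(Mul(Function('c')(Function('T')(6), C), 88), -105) = Add(Mul(Add(2, Mul(5, 0)), 88), -105) = Add(Mul(Add(2, 0), 88), -105) = Add(Mul(2, 88), -105) = Add(176, -105) = 71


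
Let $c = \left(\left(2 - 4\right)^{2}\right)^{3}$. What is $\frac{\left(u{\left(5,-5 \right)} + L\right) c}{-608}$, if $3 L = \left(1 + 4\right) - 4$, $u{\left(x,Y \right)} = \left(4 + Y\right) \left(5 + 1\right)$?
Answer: $\frac{34}{57} \approx 0.59649$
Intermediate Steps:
$u{\left(x,Y \right)} = 24 + 6 Y$ ($u{\left(x,Y \right)} = \left(4 + Y\right) 6 = 24 + 6 Y$)
$L = \frac{1}{3}$ ($L = \frac{\left(1 + 4\right) - 4}{3} = \frac{5 - 4}{3} = \frac{1}{3} \cdot 1 = \frac{1}{3} \approx 0.33333$)
$c = 64$ ($c = \left(\left(-2\right)^{2}\right)^{3} = 4^{3} = 64$)
$\frac{\left(u{\left(5,-5 \right)} + L\right) c}{-608} = \frac{\left(\left(24 + 6 \left(-5\right)\right) + \frac{1}{3}\right) 64}{-608} = \left(\left(24 - 30\right) + \frac{1}{3}\right) 64 \left(- \frac{1}{608}\right) = \left(-6 + \frac{1}{3}\right) 64 \left(- \frac{1}{608}\right) = \left(- \frac{17}{3}\right) 64 \left(- \frac{1}{608}\right) = \left(- \frac{1088}{3}\right) \left(- \frac{1}{608}\right) = \frac{34}{57}$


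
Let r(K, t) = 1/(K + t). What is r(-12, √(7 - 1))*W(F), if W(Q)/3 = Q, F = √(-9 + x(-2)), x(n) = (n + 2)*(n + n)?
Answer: -18*I/23 - 3*I*√6/46 ≈ -0.94236*I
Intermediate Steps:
x(n) = 2*n*(2 + n) (x(n) = (2 + n)*(2*n) = 2*n*(2 + n))
F = 3*I (F = √(-9 + 2*(-2)*(2 - 2)) = √(-9 + 2*(-2)*0) = √(-9 + 0) = √(-9) = 3*I ≈ 3.0*I)
W(Q) = 3*Q
r(-12, √(7 - 1))*W(F) = (3*(3*I))/(-12 + √(7 - 1)) = (9*I)/(-12 + √6) = 9*I/(-12 + √6)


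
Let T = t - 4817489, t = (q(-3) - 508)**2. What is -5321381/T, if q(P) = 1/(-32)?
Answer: 419161088/359139899 ≈ 1.1671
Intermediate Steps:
q(P) = -1/32
t = 264290049/1024 (t = (-1/32 - 508)**2 = (-16257/32)**2 = 264290049/1024 ≈ 2.5810e+5)
T = -4668818687/1024 (T = 264290049/1024 - 4817489 = -4668818687/1024 ≈ -4.5594e+6)
-5321381/T = -5321381/(-4668818687/1024) = -5321381*(-1024/4668818687) = 419161088/359139899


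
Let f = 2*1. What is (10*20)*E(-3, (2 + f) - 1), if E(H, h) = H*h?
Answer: -1800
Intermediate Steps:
f = 2
(10*20)*E(-3, (2 + f) - 1) = (10*20)*(-3*((2 + 2) - 1)) = 200*(-3*(4 - 1)) = 200*(-3*3) = 200*(-9) = -1800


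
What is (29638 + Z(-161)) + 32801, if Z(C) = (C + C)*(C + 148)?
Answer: 66625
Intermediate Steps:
Z(C) = 2*C*(148 + C) (Z(C) = (2*C)*(148 + C) = 2*C*(148 + C))
(29638 + Z(-161)) + 32801 = (29638 + 2*(-161)*(148 - 161)) + 32801 = (29638 + 2*(-161)*(-13)) + 32801 = (29638 + 4186) + 32801 = 33824 + 32801 = 66625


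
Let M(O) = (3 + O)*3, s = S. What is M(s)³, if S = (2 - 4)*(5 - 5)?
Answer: 729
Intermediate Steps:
S = 0 (S = -2*0 = 0)
s = 0
M(O) = 9 + 3*O
M(s)³ = (9 + 3*0)³ = (9 + 0)³ = 9³ = 729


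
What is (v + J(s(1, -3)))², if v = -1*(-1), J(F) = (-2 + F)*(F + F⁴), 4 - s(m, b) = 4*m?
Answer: 1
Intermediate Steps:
s(m, b) = 4 - 4*m
v = 1
(v + J(s(1, -3)))² = (1 + (4 - 4*1)*(-2 + (4 - 4*1) + (4 - 4*1)⁴ - 2*(4 - 4*1)³))² = (1 + (4 - 4)*(-2 + (4 - 4) + (4 - 4)⁴ - 2*(4 - 4)³))² = (1 + 0*(-2 + 0 + 0⁴ - 2*0³))² = (1 + 0*(-2 + 0 + 0 - 2*0))² = (1 + 0*(-2 + 0 + 0 + 0))² = (1 + 0*(-2))² = (1 + 0)² = 1² = 1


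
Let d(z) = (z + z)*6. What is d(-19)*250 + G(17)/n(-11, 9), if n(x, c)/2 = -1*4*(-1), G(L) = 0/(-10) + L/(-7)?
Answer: -3192017/56 ≈ -57000.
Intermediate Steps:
G(L) = -L/7 (G(L) = 0*(-1/10) + L*(-1/7) = 0 - L/7 = -L/7)
n(x, c) = 8 (n(x, c) = 2*(-1*4*(-1)) = 2*(-4*(-1)) = 2*4 = 8)
d(z) = 12*z (d(z) = (2*z)*6 = 12*z)
d(-19)*250 + G(17)/n(-11, 9) = (12*(-19))*250 - 1/7*17/8 = -228*250 - 17/7*1/8 = -57000 - 17/56 = -3192017/56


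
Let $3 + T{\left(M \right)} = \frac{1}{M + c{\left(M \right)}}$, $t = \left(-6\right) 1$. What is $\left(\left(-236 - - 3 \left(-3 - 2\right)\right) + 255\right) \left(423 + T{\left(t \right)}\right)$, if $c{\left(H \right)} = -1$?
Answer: $\frac{11756}{7} \approx 1679.4$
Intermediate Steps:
$t = -6$
$T{\left(M \right)} = -3 + \frac{1}{-1 + M}$ ($T{\left(M \right)} = -3 + \frac{1}{M - 1} = -3 + \frac{1}{-1 + M}$)
$\left(\left(-236 - - 3 \left(-3 - 2\right)\right) + 255\right) \left(423 + T{\left(t \right)}\right) = \left(\left(-236 - - 3 \left(-3 - 2\right)\right) + 255\right) \left(423 + \frac{4 - -18}{-1 - 6}\right) = \left(\left(-236 - \left(-3\right) \left(-5\right)\right) + 255\right) \left(423 + \frac{4 + 18}{-7}\right) = \left(\left(-236 - 15\right) + 255\right) \left(423 - \frac{22}{7}\right) = \left(-251 + 255\right) \frac{2939}{7} = 4 \cdot \frac{2939}{7} = \frac{11756}{7}$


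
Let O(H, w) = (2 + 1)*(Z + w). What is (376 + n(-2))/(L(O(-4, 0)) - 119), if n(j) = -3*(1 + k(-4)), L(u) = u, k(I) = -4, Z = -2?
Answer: -77/25 ≈ -3.0800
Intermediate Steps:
O(H, w) = -6 + 3*w (O(H, w) = (2 + 1)*(-2 + w) = 3*(-2 + w) = -6 + 3*w)
n(j) = 9 (n(j) = -3*(1 - 4) = -3*(-3) = 9)
(376 + n(-2))/(L(O(-4, 0)) - 119) = (376 + 9)/((-6 + 3*0) - 119) = 385/((-6 + 0) - 119) = 385/(-6 - 119) = 385/(-125) = 385*(-1/125) = -77/25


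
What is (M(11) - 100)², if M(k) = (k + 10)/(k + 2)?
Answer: 1635841/169 ≈ 9679.5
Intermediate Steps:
M(k) = (10 + k)/(2 + k)
(M(11) - 100)² = ((10 + 11)/(2 + 11) - 100)² = (21/13 - 100)² = (-1279/13)² = 1635841/169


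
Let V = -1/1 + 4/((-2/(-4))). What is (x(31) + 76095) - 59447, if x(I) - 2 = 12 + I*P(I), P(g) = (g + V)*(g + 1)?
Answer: 54358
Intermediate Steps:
V = 7 (V = -1*1 + 4/((-2*(-1/4))) = -1 + 4/(1/2) = -1 + 4*2 = -1 + 8 = 7)
P(g) = (1 + g)*(7 + g) (P(g) = (g + 7)*(g + 1) = (7 + g)*(1 + g) = (1 + g)*(7 + g))
x(I) = 14 + I*(7 + I**2 + 8*I) (x(I) = 2 + (12 + I*(7 + I**2 + 8*I)) = 14 + I*(7 + I**2 + 8*I))
(x(31) + 76095) - 59447 = ((14 + 31*(7 + 31**2 + 8*31)) + 76095) - 59447 = ((14 + 31*(7 + 961 + 248)) + 76095) - 59447 = ((14 + 31*1216) + 76095) - 59447 = ((14 + 37696) + 76095) - 59447 = (37710 + 76095) - 59447 = 113805 - 59447 = 54358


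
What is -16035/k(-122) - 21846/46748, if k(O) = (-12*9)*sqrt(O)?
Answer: -10923/23374 - 5345*I*sqrt(122)/4392 ≈ -0.46731 - 13.442*I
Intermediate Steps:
k(O) = -108*sqrt(O)
-16035/k(-122) - 21846/46748 = -16035*I*sqrt(122)/13176 - 21846/46748 = -16035*I*sqrt(122)/13176 - 21846*1/46748 = -16035*I*sqrt(122)/13176 - 10923/23374 = -5345*I*sqrt(122)/4392 - 10923/23374 = -10923/23374 - 5345*I*sqrt(122)/4392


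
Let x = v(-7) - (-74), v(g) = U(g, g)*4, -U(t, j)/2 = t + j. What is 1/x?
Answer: 1/186 ≈ 0.0053763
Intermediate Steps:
U(t, j) = -2*j - 2*t (U(t, j) = -2*(t + j) = -2*(j + t) = -2*j - 2*t)
v(g) = -16*g (v(g) = (-2*g - 2*g)*4 = -4*g*4 = -16*g)
x = 186 (x = -16*(-7) - (-74) = 112 - 37*(-2) = 112 + 74 = 186)
1/x = 1/186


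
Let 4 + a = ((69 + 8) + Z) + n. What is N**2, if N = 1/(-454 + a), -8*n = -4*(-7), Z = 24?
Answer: 4/519841 ≈ 7.6947e-6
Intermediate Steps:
n = -7/2 (n = -(-1)*(-7)/2 = -1/8*28 = -7/2 ≈ -3.5000)
a = 187/2 (a = -4 + (((69 + 8) + 24) - 7/2) = -4 + ((77 + 24) - 7/2) = -4 + (101 - 7/2) = -4 + 195/2 = 187/2 ≈ 93.500)
N = -2/721 (N = 1/(-454 + 187/2) = 1/(-721/2) = -2/721 ≈ -0.0027739)
N**2 = (-2/721)**2 = 4/519841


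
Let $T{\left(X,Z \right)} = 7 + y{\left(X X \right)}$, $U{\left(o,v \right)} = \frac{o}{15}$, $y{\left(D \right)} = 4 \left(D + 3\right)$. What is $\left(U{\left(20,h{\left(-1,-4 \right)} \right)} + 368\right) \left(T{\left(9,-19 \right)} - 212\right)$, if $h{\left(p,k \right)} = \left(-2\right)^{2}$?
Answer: $\frac{145148}{3} \approx 48383.0$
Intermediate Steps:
$y{\left(D \right)} = 12 + 4 D$ ($y{\left(D \right)} = 4 \left(3 + D\right) = 12 + 4 D$)
$h{\left(p,k \right)} = 4$
$U{\left(o,v \right)} = \frac{o}{15}$ ($U{\left(o,v \right)} = o \frac{1}{15} = \frac{o}{15}$)
$T{\left(X,Z \right)} = 19 + 4 X^{2}$ ($T{\left(X,Z \right)} = 7 + \left(12 + 4 X X\right) = 7 + \left(12 + 4 X^{2}\right) = 19 + 4 X^{2}$)
$\left(U{\left(20,h{\left(-1,-4 \right)} \right)} + 368\right) \left(T{\left(9,-19 \right)} - 212\right) = \left(\frac{1}{15} \cdot 20 + 368\right) \left(\left(19 + 4 \cdot 9^{2}\right) - 212\right) = \left(\frac{4}{3} + 368\right) \left(\left(19 + 4 \cdot 81\right) - 212\right) = \frac{1108 \left(\left(19 + 324\right) - 212\right)}{3} = \frac{1108 \left(343 - 212\right)}{3} = \frac{1108}{3} \cdot 131 = \frac{145148}{3}$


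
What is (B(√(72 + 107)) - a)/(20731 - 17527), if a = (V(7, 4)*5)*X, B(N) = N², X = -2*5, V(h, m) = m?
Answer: 379/3204 ≈ 0.11829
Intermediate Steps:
X = -10
a = -200 (a = (4*5)*(-10) = 20*(-10) = -200)
(B(√(72 + 107)) - a)/(20731 - 17527) = ((√(72 + 107))² - 1*(-200))/(20731 - 17527) = ((√179)² + 200)/3204 = (179 + 200)*(1/3204) = 379*(1/3204) = 379/3204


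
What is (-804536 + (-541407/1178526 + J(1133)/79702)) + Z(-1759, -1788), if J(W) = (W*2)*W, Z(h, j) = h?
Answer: -12622169285997871/15655146542 ≈ -8.0626e+5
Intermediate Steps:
J(W) = 2*W² (J(W) = (2*W)*W = 2*W²)
(-804536 + (-541407/1178526 + J(1133)/79702)) + Z(-1759, -1788) = (-804536 + (-541407/1178526 + (2*1133²)/79702)) - 1759 = (-804536 + (-541407*1/1178526 + (2*1283689)*(1/79702))) - 1759 = (-804536 + (-180469/392842 + 2567378*(1/79702))) - 1759 = (-804536 + (-180469/392842 + 1283689/39851)) - 1759 = (-804536 + 497095084019/15655146542) - 1759 = -12594631883230493/15655146542 - 1759 = -12622169285997871/15655146542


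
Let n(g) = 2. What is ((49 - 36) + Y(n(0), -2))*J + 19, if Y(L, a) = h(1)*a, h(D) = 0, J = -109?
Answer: -1398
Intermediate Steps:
Y(L, a) = 0 (Y(L, a) = 0*a = 0)
((49 - 36) + Y(n(0), -2))*J + 19 = ((49 - 36) + 0)*(-109) + 19 = (13 + 0)*(-109) + 19 = 13*(-109) + 19 = -1417 + 19 = -1398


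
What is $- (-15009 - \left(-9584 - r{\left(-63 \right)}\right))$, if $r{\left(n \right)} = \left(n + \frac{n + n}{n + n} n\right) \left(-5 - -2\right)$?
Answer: $5047$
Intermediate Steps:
$r{\left(n \right)} = - 6 n$ ($r{\left(n \right)} = \left(n + \frac{2 n}{2 n} n\right) \left(-5 + 2\right) = \left(n + 2 n \frac{1}{2 n} n\right) \left(-3\right) = \left(n + 1 n\right) \left(-3\right) = \left(n + n\right) \left(-3\right) = 2 n \left(-3\right) = - 6 n$)
$- (-15009 - \left(-9584 - r{\left(-63 \right)}\right)) = - (-15009 + \left(\left(10239 - -378\right) - 655\right)) = - (-15009 + \left(\left(10239 + 378\right) - 655\right)) = - (-15009 + \left(10617 - 655\right)) = - (-15009 + 9962) = \left(-1\right) \left(-5047\right) = 5047$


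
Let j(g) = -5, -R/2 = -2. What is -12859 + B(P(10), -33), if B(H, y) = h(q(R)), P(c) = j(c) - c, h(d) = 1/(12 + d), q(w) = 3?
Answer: -192884/15 ≈ -12859.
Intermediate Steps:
R = 4 (R = -2*(-2) = 4)
P(c) = -5 - c
B(H, y) = 1/15 (B(H, y) = 1/(12 + 3) = 1/15)
-12859 + B(P(10), -33) = -12859 + 1/15 = -192884/15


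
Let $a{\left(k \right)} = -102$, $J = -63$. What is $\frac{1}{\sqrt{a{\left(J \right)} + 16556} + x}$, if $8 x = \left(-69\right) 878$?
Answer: $- \frac{121164}{917281417} - \frac{16 \sqrt{16454}}{917281417} \approx -0.00013433$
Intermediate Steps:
$x = - \frac{30291}{4}$ ($x = \frac{\left(-69\right) 878}{8} = \frac{1}{8} \left(-60582\right) = - \frac{30291}{4} \approx -7572.8$)
$\frac{1}{\sqrt{a{\left(J \right)} + 16556} + x} = \frac{1}{\sqrt{-102 + 16556} - \frac{30291}{4}} = \frac{1}{\sqrt{16454} - \frac{30291}{4}} = \frac{1}{- \frac{30291}{4} + \sqrt{16454}}$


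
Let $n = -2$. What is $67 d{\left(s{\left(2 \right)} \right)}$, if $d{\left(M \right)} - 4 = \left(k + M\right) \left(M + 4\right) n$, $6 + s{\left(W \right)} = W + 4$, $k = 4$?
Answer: $-1876$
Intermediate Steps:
$s{\left(W \right)} = -2 + W$ ($s{\left(W \right)} = -6 + \left(W + 4\right) = -6 + \left(4 + W\right) = -2 + W$)
$d{\left(M \right)} = 4 - 2 \left(4 + M\right)^{2}$ ($d{\left(M \right)} = 4 + \left(4 + M\right) \left(M + 4\right) \left(-2\right) = 4 + \left(4 + M\right) \left(4 + M\right) \left(-2\right) = 4 + \left(4 + M\right)^{2} \left(-2\right) = 4 - 2 \left(4 + M\right)^{2}$)
$67 d{\left(s{\left(2 \right)} \right)} = 67 \left(-28 - 16 \left(-2 + 2\right) - 2 \left(-2 + 2\right)^{2}\right) = 67 \left(-28 - 0 - 2 \cdot 0^{2}\right) = 67 \left(-28 + 0 - 0\right) = 67 \left(-28 + 0 + 0\right) = 67 \left(-28\right) = -1876$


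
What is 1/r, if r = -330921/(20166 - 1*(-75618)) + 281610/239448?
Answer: -318545656/725897769 ≈ -0.43883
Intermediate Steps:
r = -725897769/318545656 (r = -330921/(20166 + 75618) + 281610*(1/239448) = -330921/95784 + 46935/39908 = -330921*1/95784 + 46935/39908 = -110307/31928 + 46935/39908 = -725897769/318545656 ≈ -2.2788)
1/r = 1/(-725897769/318545656) = -318545656/725897769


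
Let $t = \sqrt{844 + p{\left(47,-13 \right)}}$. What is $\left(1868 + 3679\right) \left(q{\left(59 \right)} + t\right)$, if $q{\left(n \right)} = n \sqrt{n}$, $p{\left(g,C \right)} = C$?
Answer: $5547 \sqrt{831} + 327273 \sqrt{59} \approx 2.6737 \cdot 10^{6}$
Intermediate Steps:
$q{\left(n \right)} = n^{\frac{3}{2}}$
$t = \sqrt{831}$ ($t = \sqrt{844 - 13} = \sqrt{831} \approx 28.827$)
$\left(1868 + 3679\right) \left(q{\left(59 \right)} + t\right) = \left(1868 + 3679\right) \left(59^{\frac{3}{2}} + \sqrt{831}\right) = 5547 \left(59 \sqrt{59} + \sqrt{831}\right) = 5547 \left(\sqrt{831} + 59 \sqrt{59}\right) = 5547 \sqrt{831} + 327273 \sqrt{59}$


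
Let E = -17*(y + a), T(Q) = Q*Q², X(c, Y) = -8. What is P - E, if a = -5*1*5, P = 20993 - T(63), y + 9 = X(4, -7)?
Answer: -229768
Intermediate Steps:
T(Q) = Q³
y = -17 (y = -9 - 8 = -17)
P = -229054 (P = 20993 - 1*63³ = 20993 - 1*250047 = 20993 - 250047 = -229054)
a = -25 (a = -5*5 = -25)
E = 714 (E = -17*(-17 - 25) = -17*(-42) = 714)
P - E = -229054 - 1*714 = -229054 - 714 = -229768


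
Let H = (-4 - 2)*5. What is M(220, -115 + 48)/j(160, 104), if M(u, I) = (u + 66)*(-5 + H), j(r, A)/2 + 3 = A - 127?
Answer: 385/2 ≈ 192.50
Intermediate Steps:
j(r, A) = -260 + 2*A (j(r, A) = -6 + 2*(A - 127) = -6 + 2*(-127 + A) = -6 + (-254 + 2*A) = -260 + 2*A)
H = -30 (H = -6*5 = -30)
M(u, I) = -2310 - 35*u (M(u, I) = (u + 66)*(-5 - 30) = (66 + u)*(-35) = -2310 - 35*u)
M(220, -115 + 48)/j(160, 104) = (-2310 - 35*220)/(-260 + 2*104) = (-2310 - 7700)/(-260 + 208) = -10010/(-52) = -10010*(-1/52) = 385/2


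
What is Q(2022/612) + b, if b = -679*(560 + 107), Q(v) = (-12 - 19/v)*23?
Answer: -152762527/337 ≈ -4.5330e+5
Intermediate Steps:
Q(v) = -276 - 437/v
b = -452893 (b = -679*667 = -452893)
Q(2022/612) + b = (-276 - 437/(2022/612)) - 452893 = (-276 - 437/(2022*(1/612))) - 452893 = (-276 - 437/337/102) - 452893 = (-276 - 437*102/337) - 452893 = (-276 - 44574/337) - 452893 = -137586/337 - 452893 = -152762527/337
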